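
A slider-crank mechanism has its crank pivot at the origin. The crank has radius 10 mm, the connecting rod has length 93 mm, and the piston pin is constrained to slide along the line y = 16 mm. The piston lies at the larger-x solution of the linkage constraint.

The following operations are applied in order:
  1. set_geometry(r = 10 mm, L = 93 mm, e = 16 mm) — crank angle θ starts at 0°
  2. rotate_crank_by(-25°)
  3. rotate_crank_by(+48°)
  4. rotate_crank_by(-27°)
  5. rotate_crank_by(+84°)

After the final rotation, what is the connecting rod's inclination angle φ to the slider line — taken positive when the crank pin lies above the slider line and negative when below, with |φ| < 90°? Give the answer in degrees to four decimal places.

set_geometry: r = 10 mm, L = 93 mm, e = 16 mm; θ ← 0°
rotate_crank_by(-25°): θ ← 0° -25° = -25°
rotate_crank_by(+48°): θ ← -25° +48° = 23°
rotate_crank_by(-27°): θ ← 23° -27° = -4°
rotate_crank_by(+84°): θ ← -4° +84° = 80°
crank pin P = (r cos θ, r sin θ) = (1.736482, 9.848078)
h = r sin θ − e = 9.848078 − 16 = -6.151922
sin φ = h / L = -6.151922 / 93 = -0.06614970
φ = arcsin(-0.06614970) = -3.792868°

-3.7929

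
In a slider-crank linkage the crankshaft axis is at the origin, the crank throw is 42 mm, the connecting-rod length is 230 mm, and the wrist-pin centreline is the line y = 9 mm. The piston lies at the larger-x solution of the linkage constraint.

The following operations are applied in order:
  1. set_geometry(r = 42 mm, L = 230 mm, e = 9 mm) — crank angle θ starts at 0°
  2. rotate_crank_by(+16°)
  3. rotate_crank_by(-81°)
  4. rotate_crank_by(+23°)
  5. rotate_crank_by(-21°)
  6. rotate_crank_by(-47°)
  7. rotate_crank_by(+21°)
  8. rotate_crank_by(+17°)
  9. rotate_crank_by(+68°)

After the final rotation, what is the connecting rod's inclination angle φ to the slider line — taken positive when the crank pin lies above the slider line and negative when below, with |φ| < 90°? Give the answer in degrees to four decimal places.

set_geometry: r = 42 mm, L = 230 mm, e = 9 mm; θ ← 0°
rotate_crank_by(+16°): θ ← 0° +16° = 16°
rotate_crank_by(-81°): θ ← 16° -81° = -65°
rotate_crank_by(+23°): θ ← -65° +23° = -42°
rotate_crank_by(-21°): θ ← -42° -21° = -63°
rotate_crank_by(-47°): θ ← -63° -47° = -110°
rotate_crank_by(+21°): θ ← -110° +21° = -89°
rotate_crank_by(+17°): θ ← -89° +17° = -72°
rotate_crank_by(+68°): θ ← -72° +68° = -4°
crank pin P = (r cos θ, r sin θ) = (41.897690, -2.929772)
h = r sin θ − e = -2.929772 − 9 = -11.929772
sin φ = h / L = -11.929772 / 230 = -0.05186857
φ = arcsin(-0.05186857) = -2.973185°

-2.9732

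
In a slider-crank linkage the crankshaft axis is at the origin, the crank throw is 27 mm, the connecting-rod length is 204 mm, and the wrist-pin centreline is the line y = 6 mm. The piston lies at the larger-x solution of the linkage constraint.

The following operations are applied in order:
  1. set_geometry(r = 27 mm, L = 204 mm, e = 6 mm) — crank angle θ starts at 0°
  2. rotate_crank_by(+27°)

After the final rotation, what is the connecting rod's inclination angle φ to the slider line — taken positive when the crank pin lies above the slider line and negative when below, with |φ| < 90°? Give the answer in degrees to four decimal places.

set_geometry: r = 27 mm, L = 204 mm, e = 6 mm; θ ← 0°
rotate_crank_by(+27°): θ ← 0° +27° = 27°
crank pin P = (r cos θ, r sin θ) = (24.057176, 12.257743)
h = r sin θ − e = 12.257743 − 6 = 6.257743
sin φ = h / L = 6.257743 / 204 = 0.03067521
φ = arcsin(0.03067521) = 1.757836°

1.7578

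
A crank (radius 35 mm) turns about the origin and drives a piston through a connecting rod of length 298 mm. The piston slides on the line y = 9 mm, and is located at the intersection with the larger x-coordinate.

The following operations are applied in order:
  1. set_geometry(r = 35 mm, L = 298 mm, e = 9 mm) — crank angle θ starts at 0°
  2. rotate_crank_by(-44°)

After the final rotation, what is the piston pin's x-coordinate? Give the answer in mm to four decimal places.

321.3090

set_geometry: r = 35 mm, L = 298 mm, e = 9 mm; θ ← 0°
rotate_crank_by(-44°): θ ← 0° -44° = -44°
crank pin P = (r cos θ, r sin θ) = (25.176893, -24.313043)
h = r sin θ − e = -24.313043 − 9 = -33.313043
x = r cos θ + √(L² − h²) = 25.176893 + √(88804.0 − 1109.7588) = 25.176893 + 296.132135 = 321.309028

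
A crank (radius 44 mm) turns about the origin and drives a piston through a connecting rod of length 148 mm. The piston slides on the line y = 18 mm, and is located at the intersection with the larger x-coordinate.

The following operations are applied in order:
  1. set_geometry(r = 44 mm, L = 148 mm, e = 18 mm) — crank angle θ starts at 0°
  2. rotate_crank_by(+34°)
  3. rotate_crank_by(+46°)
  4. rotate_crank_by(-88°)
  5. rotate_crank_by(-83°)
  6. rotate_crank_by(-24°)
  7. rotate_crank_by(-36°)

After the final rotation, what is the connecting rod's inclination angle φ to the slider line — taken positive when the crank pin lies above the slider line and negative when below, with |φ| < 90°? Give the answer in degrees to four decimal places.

set_geometry: r = 44 mm, L = 148 mm, e = 18 mm; θ ← 0°
rotate_crank_by(+34°): θ ← 0° +34° = 34°
rotate_crank_by(+46°): θ ← 34° +46° = 80°
rotate_crank_by(-88°): θ ← 80° -88° = -8°
rotate_crank_by(-83°): θ ← -8° -83° = -91°
rotate_crank_by(-24°): θ ← -91° -24° = -115°
rotate_crank_by(-36°): θ ← -115° -36° = -151°
crank pin P = (r cos θ, r sin θ) = (-38.483267, -21.331623)
h = r sin θ − e = -21.331623 − 18 = -39.331623
sin φ = h / L = -39.331623 / 148 = -0.26575421
φ = arcsin(-0.26575421) = -15.411773°

-15.4118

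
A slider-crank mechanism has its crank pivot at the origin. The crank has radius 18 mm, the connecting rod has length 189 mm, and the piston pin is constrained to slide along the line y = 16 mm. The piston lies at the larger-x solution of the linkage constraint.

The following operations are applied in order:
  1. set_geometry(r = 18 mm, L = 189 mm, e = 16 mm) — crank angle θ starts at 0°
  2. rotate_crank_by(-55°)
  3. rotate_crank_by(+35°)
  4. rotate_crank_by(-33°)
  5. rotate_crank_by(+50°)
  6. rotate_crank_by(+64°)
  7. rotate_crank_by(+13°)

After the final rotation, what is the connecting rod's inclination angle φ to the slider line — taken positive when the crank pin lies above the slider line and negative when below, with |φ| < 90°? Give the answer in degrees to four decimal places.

set_geometry: r = 18 mm, L = 189 mm, e = 16 mm; θ ← 0°
rotate_crank_by(-55°): θ ← 0° -55° = -55°
rotate_crank_by(+35°): θ ← -55° +35° = -20°
rotate_crank_by(-33°): θ ← -20° -33° = -53°
rotate_crank_by(+50°): θ ← -53° +50° = -3°
rotate_crank_by(+64°): θ ← -3° +64° = 61°
rotate_crank_by(+13°): θ ← 61° +13° = 74°
crank pin P = (r cos θ, r sin θ) = (4.961472, 17.302711)
h = r sin θ − e = 17.302711 − 16 = 1.302711
sin φ = h / L = 1.302711 / 189 = 0.00689265
φ = arcsin(0.00689265) = 0.394923°

0.3949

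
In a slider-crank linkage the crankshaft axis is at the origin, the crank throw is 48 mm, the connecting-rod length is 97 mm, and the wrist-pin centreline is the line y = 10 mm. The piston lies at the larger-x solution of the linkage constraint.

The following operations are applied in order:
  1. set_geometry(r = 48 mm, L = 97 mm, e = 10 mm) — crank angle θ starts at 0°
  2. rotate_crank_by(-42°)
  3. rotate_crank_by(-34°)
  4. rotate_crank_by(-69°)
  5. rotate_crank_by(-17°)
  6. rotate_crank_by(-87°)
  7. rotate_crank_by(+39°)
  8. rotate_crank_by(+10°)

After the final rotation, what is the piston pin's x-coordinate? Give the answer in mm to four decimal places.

51.6823

set_geometry: r = 48 mm, L = 97 mm, e = 10 mm; θ ← 0°
rotate_crank_by(-42°): θ ← 0° -42° = -42°
rotate_crank_by(-34°): θ ← -42° -34° = -76°
rotate_crank_by(-69°): θ ← -76° -69° = -145°
rotate_crank_by(-17°): θ ← -145° -17° = -162°
rotate_crank_by(-87°): θ ← -162° -87° = -249°
rotate_crank_by(+39°): θ ← -249° +39° = -210°
rotate_crank_by(+10°): θ ← -210° +10° = -200°
crank pin P = (r cos θ, r sin θ) = (-45.105246, 16.416967)
h = r sin θ − e = 16.416967 − 10 = 6.416967
x = r cos θ + √(L² − h²) = -45.105246 + √(9409.0 − 41.1775) = -45.105246 + 96.787512 = 51.682266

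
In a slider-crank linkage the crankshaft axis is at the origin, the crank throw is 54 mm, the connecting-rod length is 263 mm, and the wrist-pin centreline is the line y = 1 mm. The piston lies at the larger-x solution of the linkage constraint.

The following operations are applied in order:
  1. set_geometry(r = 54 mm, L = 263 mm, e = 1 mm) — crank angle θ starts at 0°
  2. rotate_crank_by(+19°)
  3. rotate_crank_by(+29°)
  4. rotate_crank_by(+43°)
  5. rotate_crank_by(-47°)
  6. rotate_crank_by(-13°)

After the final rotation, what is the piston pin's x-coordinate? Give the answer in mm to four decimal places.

set_geometry: r = 54 mm, L = 263 mm, e = 1 mm; θ ← 0°
rotate_crank_by(+19°): θ ← 0° +19° = 19°
rotate_crank_by(+29°): θ ← 19° +29° = 48°
rotate_crank_by(+43°): θ ← 48° +43° = 91°
rotate_crank_by(-47°): θ ← 91° -47° = 44°
rotate_crank_by(-13°): θ ← 44° -13° = 31°
crank pin P = (r cos θ, r sin θ) = (46.287034, 27.812056)
h = r sin θ − e = 27.812056 − 1 = 26.812056
x = r cos θ + √(L² − h²) = 46.287034 + √(69169.0 − 718.8863) = 46.287034 + 261.629726 = 307.916760

307.9168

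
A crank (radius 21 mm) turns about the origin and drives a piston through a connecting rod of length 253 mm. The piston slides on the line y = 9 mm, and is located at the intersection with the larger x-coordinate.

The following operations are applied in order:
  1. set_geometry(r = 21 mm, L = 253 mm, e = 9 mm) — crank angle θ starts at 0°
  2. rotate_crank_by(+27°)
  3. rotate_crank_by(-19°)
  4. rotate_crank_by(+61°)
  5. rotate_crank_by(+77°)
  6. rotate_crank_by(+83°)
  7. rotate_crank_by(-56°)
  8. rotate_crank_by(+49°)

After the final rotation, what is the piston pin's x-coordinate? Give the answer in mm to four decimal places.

236.3416

set_geometry: r = 21 mm, L = 253 mm, e = 9 mm; θ ← 0°
rotate_crank_by(+27°): θ ← 0° +27° = 27°
rotate_crank_by(-19°): θ ← 27° -19° = 8°
rotate_crank_by(+61°): θ ← 8° +61° = 69°
rotate_crank_by(+77°): θ ← 69° +77° = 146°
rotate_crank_by(+83°): θ ← 146° +83° = 229°
rotate_crank_by(-56°): θ ← 229° -56° = 173°
rotate_crank_by(+49°): θ ← 173° +49° = 222°
crank pin P = (r cos θ, r sin θ) = (-15.606041, -14.051743)
h = r sin θ − e = -14.051743 − 9 = -23.051743
x = r cos θ + √(L² − h²) = -15.606041 + √(64009.0 − 531.3828) = -15.606041 + 251.947648 = 236.341606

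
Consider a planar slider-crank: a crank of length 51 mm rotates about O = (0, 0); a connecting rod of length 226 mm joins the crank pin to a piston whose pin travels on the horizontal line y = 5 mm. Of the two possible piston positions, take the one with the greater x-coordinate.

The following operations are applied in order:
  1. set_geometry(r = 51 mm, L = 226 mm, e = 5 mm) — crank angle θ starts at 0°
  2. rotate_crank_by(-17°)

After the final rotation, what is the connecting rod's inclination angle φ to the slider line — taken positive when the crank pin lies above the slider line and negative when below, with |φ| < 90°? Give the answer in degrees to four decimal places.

-5.0544

set_geometry: r = 51 mm, L = 226 mm, e = 5 mm; θ ← 0°
rotate_crank_by(-17°): θ ← 0° -17° = -17°
crank pin P = (r cos θ, r sin θ) = (48.771543, -14.910957)
h = r sin θ − e = -14.910957 − 5 = -19.910957
sin φ = h / L = -19.910957 / 226 = -0.08810158
φ = arcsin(-0.08810158) = -5.054402°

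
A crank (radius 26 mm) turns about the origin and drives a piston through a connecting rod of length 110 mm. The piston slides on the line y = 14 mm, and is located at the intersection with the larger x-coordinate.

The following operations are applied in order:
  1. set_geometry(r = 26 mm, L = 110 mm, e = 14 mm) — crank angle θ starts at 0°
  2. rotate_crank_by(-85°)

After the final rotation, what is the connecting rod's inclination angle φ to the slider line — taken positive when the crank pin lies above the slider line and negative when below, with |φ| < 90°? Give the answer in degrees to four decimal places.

-21.2684

set_geometry: r = 26 mm, L = 110 mm, e = 14 mm; θ ← 0°
rotate_crank_by(-85°): θ ← 0° -85° = -85°
crank pin P = (r cos θ, r sin θ) = (2.266049, -25.901062)
h = r sin θ − e = -25.901062 − 14 = -39.901062
sin φ = h / L = -39.901062 / 110 = -0.36273693
φ = arcsin(-0.36273693) = -21.268376°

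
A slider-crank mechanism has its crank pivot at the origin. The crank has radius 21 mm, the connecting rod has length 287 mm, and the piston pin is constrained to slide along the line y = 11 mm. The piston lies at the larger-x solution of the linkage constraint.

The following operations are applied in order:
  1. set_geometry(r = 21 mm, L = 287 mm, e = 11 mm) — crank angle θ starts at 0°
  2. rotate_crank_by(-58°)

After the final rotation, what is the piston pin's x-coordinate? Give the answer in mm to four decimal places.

296.6787

set_geometry: r = 21 mm, L = 287 mm, e = 11 mm; θ ← 0°
rotate_crank_by(-58°): θ ← 0° -58° = -58°
crank pin P = (r cos θ, r sin θ) = (11.128305, -17.809010)
h = r sin θ − e = -17.809010 − 11 = -28.809010
x = r cos θ + √(L² − h²) = 11.128305 + √(82369.0 − 829.9591) = 11.128305 + 285.550418 = 296.678722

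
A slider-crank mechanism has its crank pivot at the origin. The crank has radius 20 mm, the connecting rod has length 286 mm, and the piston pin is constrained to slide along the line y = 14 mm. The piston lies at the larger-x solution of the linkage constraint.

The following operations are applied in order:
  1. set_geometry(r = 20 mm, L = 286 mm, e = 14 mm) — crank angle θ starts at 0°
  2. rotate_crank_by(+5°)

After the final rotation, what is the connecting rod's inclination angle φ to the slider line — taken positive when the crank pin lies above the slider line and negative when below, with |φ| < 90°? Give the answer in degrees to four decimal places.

set_geometry: r = 20 mm, L = 286 mm, e = 14 mm; θ ← 0°
rotate_crank_by(+5°): θ ← 0° +5° = 5°
crank pin P = (r cos θ, r sin θ) = (19.923894, 1.743115)
h = r sin θ − e = 1.743115 − 14 = -12.256885
sin φ = h / L = -12.256885 / 286 = -0.04285624
φ = arcsin(-0.04285624) = -2.456234°

-2.4562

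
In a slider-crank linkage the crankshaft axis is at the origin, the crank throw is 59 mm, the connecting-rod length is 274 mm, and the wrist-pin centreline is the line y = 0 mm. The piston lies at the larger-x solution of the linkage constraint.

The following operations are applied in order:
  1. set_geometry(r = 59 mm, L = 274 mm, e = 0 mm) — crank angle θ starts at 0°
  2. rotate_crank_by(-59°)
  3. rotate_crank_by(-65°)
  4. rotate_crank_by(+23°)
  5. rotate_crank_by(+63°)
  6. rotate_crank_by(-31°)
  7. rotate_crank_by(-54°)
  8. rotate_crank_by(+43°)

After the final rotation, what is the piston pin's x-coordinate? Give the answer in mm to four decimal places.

set_geometry: r = 59 mm, L = 274 mm, e = 0 mm; θ ← 0°
rotate_crank_by(-59°): θ ← 0° -59° = -59°
rotate_crank_by(-65°): θ ← -59° -65° = -124°
rotate_crank_by(+23°): θ ← -124° +23° = -101°
rotate_crank_by(+63°): θ ← -101° +63° = -38°
rotate_crank_by(-31°): θ ← -38° -31° = -69°
rotate_crank_by(-54°): θ ← -69° -54° = -123°
rotate_crank_by(+43°): θ ← -123° +43° = -80°
crank pin P = (r cos θ, r sin θ) = (10.245242, -58.103657)
h = r sin θ − e = -58.103657 − 0 = -58.103657
x = r cos θ + √(L² − h²) = 10.245242 + √(75076.0 − 3376.0350) = 10.245242 + 267.768491 = 278.013734

278.0137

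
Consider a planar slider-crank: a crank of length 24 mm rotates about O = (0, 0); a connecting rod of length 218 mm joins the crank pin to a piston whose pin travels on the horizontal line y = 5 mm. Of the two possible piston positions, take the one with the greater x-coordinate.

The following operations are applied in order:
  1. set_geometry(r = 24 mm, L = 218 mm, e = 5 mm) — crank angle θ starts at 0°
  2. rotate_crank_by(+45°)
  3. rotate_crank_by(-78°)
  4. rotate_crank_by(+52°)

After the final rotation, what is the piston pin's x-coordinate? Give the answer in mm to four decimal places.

set_geometry: r = 24 mm, L = 218 mm, e = 5 mm; θ ← 0°
rotate_crank_by(+45°): θ ← 0° +45° = 45°
rotate_crank_by(-78°): θ ← 45° -78° = -33°
rotate_crank_by(+52°): θ ← -33° +52° = 19°
crank pin P = (r cos θ, r sin θ) = (22.692446, 7.813636)
h = r sin θ − e = 7.813636 − 5 = 2.813636
x = r cos θ + √(L² − h²) = 22.692446 + √(47524.0 − 7.9165) = 22.692446 + 217.981842 = 240.674288

240.6743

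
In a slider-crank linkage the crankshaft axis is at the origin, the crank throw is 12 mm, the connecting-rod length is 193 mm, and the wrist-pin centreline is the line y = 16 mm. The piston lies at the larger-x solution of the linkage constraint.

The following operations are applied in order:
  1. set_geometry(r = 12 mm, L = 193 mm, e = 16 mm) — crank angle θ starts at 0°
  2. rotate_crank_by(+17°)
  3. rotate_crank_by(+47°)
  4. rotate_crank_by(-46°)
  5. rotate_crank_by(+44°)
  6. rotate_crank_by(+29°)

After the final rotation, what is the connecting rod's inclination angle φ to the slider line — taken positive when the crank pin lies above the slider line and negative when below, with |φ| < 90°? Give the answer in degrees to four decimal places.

set_geometry: r = 12 mm, L = 193 mm, e = 16 mm; θ ← 0°
rotate_crank_by(+17°): θ ← 0° +17° = 17°
rotate_crank_by(+47°): θ ← 17° +47° = 64°
rotate_crank_by(-46°): θ ← 64° -46° = 18°
rotate_crank_by(+44°): θ ← 18° +44° = 62°
rotate_crank_by(+29°): θ ← 62° +29° = 91°
crank pin P = (r cos θ, r sin θ) = (-0.209429, 11.998172)
h = r sin θ − e = 11.998172 − 16 = -4.001828
sin φ = h / L = -4.001828 / 193 = -0.02073486
φ = arcsin(-0.02073486) = -1.188105°

-1.1881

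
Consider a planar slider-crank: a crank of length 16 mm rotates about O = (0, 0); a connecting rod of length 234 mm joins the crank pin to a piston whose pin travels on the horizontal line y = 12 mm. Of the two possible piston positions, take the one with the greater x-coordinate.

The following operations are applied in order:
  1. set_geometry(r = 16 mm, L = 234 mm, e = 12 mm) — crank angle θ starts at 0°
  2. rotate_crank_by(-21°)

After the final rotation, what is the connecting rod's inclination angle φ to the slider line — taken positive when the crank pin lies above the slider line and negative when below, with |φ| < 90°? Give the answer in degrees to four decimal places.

set_geometry: r = 16 mm, L = 234 mm, e = 12 mm; θ ← 0°
rotate_crank_by(-21°): θ ← 0° -21° = -21°
crank pin P = (r cos θ, r sin θ) = (14.937287, -5.733887)
h = r sin θ − e = -5.733887 − 12 = -17.733887
sin φ = h / L = -17.733887 / 234 = -0.07578584
φ = arcsin(-0.07578584) = -4.346376°

-4.3464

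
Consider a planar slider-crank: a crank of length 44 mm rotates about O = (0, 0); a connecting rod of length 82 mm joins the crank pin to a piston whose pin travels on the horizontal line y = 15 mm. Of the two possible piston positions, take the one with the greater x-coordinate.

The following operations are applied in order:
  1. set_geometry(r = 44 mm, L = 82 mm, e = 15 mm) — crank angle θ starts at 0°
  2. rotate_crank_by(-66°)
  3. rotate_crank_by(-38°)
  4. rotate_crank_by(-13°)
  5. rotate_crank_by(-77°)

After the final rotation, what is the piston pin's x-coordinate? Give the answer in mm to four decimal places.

39.1912

set_geometry: r = 44 mm, L = 82 mm, e = 15 mm; θ ← 0°
rotate_crank_by(-66°): θ ← 0° -66° = -66°
rotate_crank_by(-38°): θ ← -66° -38° = -104°
rotate_crank_by(-13°): θ ← -104° -13° = -117°
rotate_crank_by(-77°): θ ← -117° -77° = -194°
crank pin P = (r cos θ, r sin θ) = (-42.693012, 10.644563)
h = r sin θ − e = 10.644563 − 15 = -4.355437
x = r cos θ + √(L² − h²) = -42.693012 + √(6724.0 − 18.9698) = -42.693012 + 81.884249 = 39.191237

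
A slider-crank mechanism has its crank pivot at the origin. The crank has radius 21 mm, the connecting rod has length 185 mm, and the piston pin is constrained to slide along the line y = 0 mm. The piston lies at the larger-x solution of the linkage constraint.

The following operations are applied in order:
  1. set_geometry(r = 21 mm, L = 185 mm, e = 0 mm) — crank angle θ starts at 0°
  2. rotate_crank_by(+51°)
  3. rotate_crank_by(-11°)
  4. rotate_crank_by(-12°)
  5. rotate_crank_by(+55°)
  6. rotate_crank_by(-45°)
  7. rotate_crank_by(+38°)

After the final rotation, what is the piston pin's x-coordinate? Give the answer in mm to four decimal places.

188.9548

set_geometry: r = 21 mm, L = 185 mm, e = 0 mm; θ ← 0°
rotate_crank_by(+51°): θ ← 0° +51° = 51°
rotate_crank_by(-11°): θ ← 51° -11° = 40°
rotate_crank_by(-12°): θ ← 40° -12° = 28°
rotate_crank_by(+55°): θ ← 28° +55° = 83°
rotate_crank_by(-45°): θ ← 83° -45° = 38°
rotate_crank_by(+38°): θ ← 38° +38° = 76°
crank pin P = (r cos θ, r sin θ) = (5.080360, 20.376210)
h = r sin θ − e = 20.376210 − 0 = 20.376210
x = r cos θ + √(L² − h²) = 5.080360 + √(34225.0 − 415.1899) = 5.080360 + 183.874441 = 188.954801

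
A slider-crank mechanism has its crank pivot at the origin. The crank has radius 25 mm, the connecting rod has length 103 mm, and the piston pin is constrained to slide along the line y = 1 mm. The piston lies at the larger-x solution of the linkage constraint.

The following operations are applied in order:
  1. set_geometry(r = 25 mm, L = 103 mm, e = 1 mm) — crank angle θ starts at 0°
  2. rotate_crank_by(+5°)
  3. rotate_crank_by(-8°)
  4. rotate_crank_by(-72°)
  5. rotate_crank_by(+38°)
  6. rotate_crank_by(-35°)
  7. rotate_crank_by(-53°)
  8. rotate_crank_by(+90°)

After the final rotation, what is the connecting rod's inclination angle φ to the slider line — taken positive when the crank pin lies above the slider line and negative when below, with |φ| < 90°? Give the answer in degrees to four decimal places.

set_geometry: r = 25 mm, L = 103 mm, e = 1 mm; θ ← 0°
rotate_crank_by(+5°): θ ← 0° +5° = 5°
rotate_crank_by(-8°): θ ← 5° -8° = -3°
rotate_crank_by(-72°): θ ← -3° -72° = -75°
rotate_crank_by(+38°): θ ← -75° +38° = -37°
rotate_crank_by(-35°): θ ← -37° -35° = -72°
rotate_crank_by(-53°): θ ← -72° -53° = -125°
rotate_crank_by(+90°): θ ← -125° +90° = -35°
crank pin P = (r cos θ, r sin θ) = (20.478801, -14.339411)
h = r sin θ − e = -14.339411 − 1 = -15.339411
sin φ = h / L = -15.339411 / 103 = -0.14892632
φ = arcsin(-0.14892632) = -8.564710°

-8.5647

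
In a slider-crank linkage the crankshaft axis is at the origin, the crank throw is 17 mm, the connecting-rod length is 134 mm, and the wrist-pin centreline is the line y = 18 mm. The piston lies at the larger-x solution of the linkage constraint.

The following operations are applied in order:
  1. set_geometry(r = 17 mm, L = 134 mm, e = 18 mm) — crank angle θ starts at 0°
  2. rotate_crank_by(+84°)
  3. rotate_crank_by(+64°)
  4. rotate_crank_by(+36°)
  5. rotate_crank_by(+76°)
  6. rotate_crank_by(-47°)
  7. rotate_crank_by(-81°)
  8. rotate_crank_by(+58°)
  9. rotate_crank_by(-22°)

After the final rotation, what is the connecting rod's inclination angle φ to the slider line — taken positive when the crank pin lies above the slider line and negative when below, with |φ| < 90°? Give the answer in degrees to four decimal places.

-6.1972

set_geometry: r = 17 mm, L = 134 mm, e = 18 mm; θ ← 0°
rotate_crank_by(+84°): θ ← 0° +84° = 84°
rotate_crank_by(+64°): θ ← 84° +64° = 148°
rotate_crank_by(+36°): θ ← 148° +36° = 184°
rotate_crank_by(+76°): θ ← 184° +76° = 260°
rotate_crank_by(-47°): θ ← 260° -47° = 213°
rotate_crank_by(-81°): θ ← 213° -81° = 132°
rotate_crank_by(+58°): θ ← 132° +58° = 190°
rotate_crank_by(-22°): θ ← 190° -22° = 168°
crank pin P = (r cos θ, r sin θ) = (-16.628509, 3.534499)
h = r sin θ − e = 3.534499 − 18 = -14.465501
sin φ = h / L = -14.465501 / 134 = -0.10795150
φ = arcsin(-0.10795150) = -6.197242°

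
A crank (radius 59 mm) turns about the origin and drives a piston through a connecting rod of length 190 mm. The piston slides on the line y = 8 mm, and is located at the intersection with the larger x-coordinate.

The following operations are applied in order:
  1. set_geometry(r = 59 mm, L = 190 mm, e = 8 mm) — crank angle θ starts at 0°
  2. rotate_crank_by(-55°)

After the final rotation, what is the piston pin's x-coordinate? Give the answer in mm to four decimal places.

set_geometry: r = 59 mm, L = 190 mm, e = 8 mm; θ ← 0°
rotate_crank_by(-55°): θ ← 0° -55° = -55°
crank pin P = (r cos θ, r sin θ) = (33.841010, -48.329971)
h = r sin θ − e = -48.329971 − 8 = -56.329971
x = r cos θ + √(L² − h²) = 33.841010 + √(36100.0 − 3173.0656) = 33.841010 + 181.457803 = 215.298813

215.2988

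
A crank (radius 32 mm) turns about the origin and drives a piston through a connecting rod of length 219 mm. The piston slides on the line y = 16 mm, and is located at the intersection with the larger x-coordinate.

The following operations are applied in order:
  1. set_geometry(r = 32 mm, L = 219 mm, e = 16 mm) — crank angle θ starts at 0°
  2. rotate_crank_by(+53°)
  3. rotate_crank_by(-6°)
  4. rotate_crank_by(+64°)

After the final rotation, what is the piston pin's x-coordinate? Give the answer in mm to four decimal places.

set_geometry: r = 32 mm, L = 219 mm, e = 16 mm; θ ← 0°
rotate_crank_by(+53°): θ ← 0° +53° = 53°
rotate_crank_by(-6°): θ ← 53° -6° = 47°
rotate_crank_by(+64°): θ ← 47° +64° = 111°
crank pin P = (r cos θ, r sin θ) = (-11.467774, 29.874574)
h = r sin θ − e = 29.874574 − 16 = 13.874574
x = r cos θ + √(L² − h²) = -11.467774 + √(47961.0 − 192.5038) = -11.467774 + 218.560052 = 207.092277

207.0923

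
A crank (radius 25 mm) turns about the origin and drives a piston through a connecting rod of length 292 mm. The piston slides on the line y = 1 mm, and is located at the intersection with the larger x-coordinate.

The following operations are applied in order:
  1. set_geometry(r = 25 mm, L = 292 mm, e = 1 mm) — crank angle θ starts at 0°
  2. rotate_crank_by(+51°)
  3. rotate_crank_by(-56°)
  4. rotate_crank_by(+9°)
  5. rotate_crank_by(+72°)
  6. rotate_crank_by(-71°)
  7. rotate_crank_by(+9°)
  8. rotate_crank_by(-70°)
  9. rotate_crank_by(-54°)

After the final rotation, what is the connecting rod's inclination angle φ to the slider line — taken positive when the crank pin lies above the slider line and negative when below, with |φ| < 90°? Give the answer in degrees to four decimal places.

set_geometry: r = 25 mm, L = 292 mm, e = 1 mm; θ ← 0°
rotate_crank_by(+51°): θ ← 0° +51° = 51°
rotate_crank_by(-56°): θ ← 51° -56° = -5°
rotate_crank_by(+9°): θ ← -5° +9° = 4°
rotate_crank_by(+72°): θ ← 4° +72° = 76°
rotate_crank_by(-71°): θ ← 76° -71° = 5°
rotate_crank_by(+9°): θ ← 5° +9° = 14°
rotate_crank_by(-70°): θ ← 14° -70° = -56°
rotate_crank_by(-54°): θ ← -56° -54° = -110°
crank pin P = (r cos θ, r sin θ) = (-8.550504, -23.492316)
h = r sin θ − e = -23.492316 − 1 = -24.492316
sin φ = h / L = -24.492316 / 292 = -0.08387779
φ = arcsin(-0.08387779) = -4.811497°

-4.8115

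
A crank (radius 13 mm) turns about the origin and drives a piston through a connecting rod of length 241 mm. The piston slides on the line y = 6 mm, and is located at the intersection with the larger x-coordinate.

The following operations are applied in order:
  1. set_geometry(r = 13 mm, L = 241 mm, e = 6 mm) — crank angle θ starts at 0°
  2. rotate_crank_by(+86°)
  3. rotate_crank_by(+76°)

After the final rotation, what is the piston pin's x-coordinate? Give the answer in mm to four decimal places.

228.6281

set_geometry: r = 13 mm, L = 241 mm, e = 6 mm; θ ← 0°
rotate_crank_by(+86°): θ ← 0° +86° = 86°
rotate_crank_by(+76°): θ ← 86° +76° = 162°
crank pin P = (r cos θ, r sin θ) = (-12.363735, 4.017221)
h = r sin θ − e = 4.017221 − 6 = -1.982779
x = r cos θ + √(L² − h²) = -12.363735 + √(58081.0 − 3.9314) = -12.363735 + 240.991843 = 228.628109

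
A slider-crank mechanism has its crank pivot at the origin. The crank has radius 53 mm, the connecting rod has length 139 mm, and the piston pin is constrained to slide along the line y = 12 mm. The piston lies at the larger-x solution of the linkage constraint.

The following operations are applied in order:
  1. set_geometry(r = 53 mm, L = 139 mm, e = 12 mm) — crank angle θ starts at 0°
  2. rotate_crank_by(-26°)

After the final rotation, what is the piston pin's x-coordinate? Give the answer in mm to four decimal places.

set_geometry: r = 53 mm, L = 139 mm, e = 12 mm; θ ← 0°
rotate_crank_by(-26°): θ ← 0° -26° = -26°
crank pin P = (r cos θ, r sin θ) = (47.636084, -23.233671)
h = r sin θ − e = -23.233671 − 12 = -35.233671
x = r cos θ + √(L² − h²) = 47.636084 + √(19321.0 − 1241.4116) = 47.636084 + 134.460360 = 182.096445

182.0964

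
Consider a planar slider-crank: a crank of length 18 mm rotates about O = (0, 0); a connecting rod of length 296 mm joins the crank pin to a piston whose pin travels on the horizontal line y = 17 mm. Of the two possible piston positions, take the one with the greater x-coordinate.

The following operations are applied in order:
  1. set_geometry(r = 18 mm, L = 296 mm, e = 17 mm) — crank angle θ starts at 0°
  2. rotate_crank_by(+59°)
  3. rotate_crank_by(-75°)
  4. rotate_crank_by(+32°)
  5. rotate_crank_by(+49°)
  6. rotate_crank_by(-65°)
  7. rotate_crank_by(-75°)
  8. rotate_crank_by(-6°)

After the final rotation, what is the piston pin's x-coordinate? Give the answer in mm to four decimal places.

296.7656

set_geometry: r = 18 mm, L = 296 mm, e = 17 mm; θ ← 0°
rotate_crank_by(+59°): θ ← 0° +59° = 59°
rotate_crank_by(-75°): θ ← 59° -75° = -16°
rotate_crank_by(+32°): θ ← -16° +32° = 16°
rotate_crank_by(+49°): θ ← 16° +49° = 65°
rotate_crank_by(-65°): θ ← 65° -65° = 0°
rotate_crank_by(-75°): θ ← 0° -75° = -75°
rotate_crank_by(-6°): θ ← -75° -6° = -81°
crank pin P = (r cos θ, r sin θ) = (2.815820, -17.778390)
h = r sin θ − e = -17.778390 − 17 = -34.778390
x = r cos θ + √(L² − h²) = 2.815820 + √(87616.0 − 1209.5364) = 2.815820 + 293.949764 = 296.765584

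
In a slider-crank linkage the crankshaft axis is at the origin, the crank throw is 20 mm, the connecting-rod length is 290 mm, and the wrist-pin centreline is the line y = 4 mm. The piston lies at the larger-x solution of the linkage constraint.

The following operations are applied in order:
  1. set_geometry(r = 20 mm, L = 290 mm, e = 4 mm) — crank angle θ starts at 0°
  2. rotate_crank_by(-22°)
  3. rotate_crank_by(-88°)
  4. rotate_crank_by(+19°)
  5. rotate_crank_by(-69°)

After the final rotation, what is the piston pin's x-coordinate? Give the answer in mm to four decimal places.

set_geometry: r = 20 mm, L = 290 mm, e = 4 mm; θ ← 0°
rotate_crank_by(-22°): θ ← 0° -22° = -22°
rotate_crank_by(-88°): θ ← -22° -88° = -110°
rotate_crank_by(+19°): θ ← -110° +19° = -91°
rotate_crank_by(-69°): θ ← -91° -69° = -160°
crank pin P = (r cos θ, r sin θ) = (-18.793852, -6.840403)
h = r sin θ − e = -6.840403 − 4 = -10.840403
x = r cos θ + √(L² − h²) = -18.793852 + √(84100.0 − 117.5143) = -18.793852 + 289.797318 = 271.003466

271.0035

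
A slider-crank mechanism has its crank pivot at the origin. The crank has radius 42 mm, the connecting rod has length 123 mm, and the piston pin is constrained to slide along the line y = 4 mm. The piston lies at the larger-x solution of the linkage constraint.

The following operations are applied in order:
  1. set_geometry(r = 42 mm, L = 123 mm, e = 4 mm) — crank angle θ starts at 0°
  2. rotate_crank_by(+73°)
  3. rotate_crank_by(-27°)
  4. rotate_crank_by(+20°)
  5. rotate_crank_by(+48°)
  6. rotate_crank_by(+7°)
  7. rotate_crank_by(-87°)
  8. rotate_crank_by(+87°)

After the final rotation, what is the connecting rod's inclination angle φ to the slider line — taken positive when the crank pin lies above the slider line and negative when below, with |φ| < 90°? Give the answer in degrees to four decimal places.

15.0802

set_geometry: r = 42 mm, L = 123 mm, e = 4 mm; θ ← 0°
rotate_crank_by(+73°): θ ← 0° +73° = 73°
rotate_crank_by(-27°): θ ← 73° -27° = 46°
rotate_crank_by(+20°): θ ← 46° +20° = 66°
rotate_crank_by(+48°): θ ← 66° +48° = 114°
rotate_crank_by(+7°): θ ← 114° +7° = 121°
rotate_crank_by(-87°): θ ← 121° -87° = 34°
rotate_crank_by(+87°): θ ← 34° +87° = 121°
crank pin P = (r cos θ, r sin θ) = (-21.631599, 36.001027)
h = r sin θ − e = 36.001027 − 4 = 32.001027
sin φ = h / L = 32.001027 / 123 = 0.26017095
φ = arcsin(0.26017095) = 15.080206°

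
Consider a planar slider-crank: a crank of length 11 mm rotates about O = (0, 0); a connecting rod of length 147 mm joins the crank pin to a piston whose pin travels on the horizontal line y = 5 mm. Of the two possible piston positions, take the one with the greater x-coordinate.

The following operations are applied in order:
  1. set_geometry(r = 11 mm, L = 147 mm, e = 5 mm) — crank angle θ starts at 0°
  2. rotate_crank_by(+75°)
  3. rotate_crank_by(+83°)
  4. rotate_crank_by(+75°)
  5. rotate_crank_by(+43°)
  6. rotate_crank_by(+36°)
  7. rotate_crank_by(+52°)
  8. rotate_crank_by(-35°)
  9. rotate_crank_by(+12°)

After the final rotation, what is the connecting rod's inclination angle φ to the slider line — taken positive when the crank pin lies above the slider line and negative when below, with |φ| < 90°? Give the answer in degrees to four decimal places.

set_geometry: r = 11 mm, L = 147 mm, e = 5 mm; θ ← 0°
rotate_crank_by(+75°): θ ← 0° +75° = 75°
rotate_crank_by(+83°): θ ← 75° +83° = 158°
rotate_crank_by(+75°): θ ← 158° +75° = 233°
rotate_crank_by(+43°): θ ← 233° +43° = 276°
rotate_crank_by(+36°): θ ← 276° +36° = 312°
rotate_crank_by(+52°): θ ← 312° +52° = 364°
rotate_crank_by(-35°): θ ← 364° -35° = 329°
rotate_crank_by(+12°): θ ← 329° +12° = 341°
crank pin P = (r cos θ, r sin θ) = (10.400704, -3.581250)
h = r sin θ − e = -3.581250 − 5 = -8.581250
sin φ = h / L = -8.581250 / 147 = -0.05837585
φ = arcsin(-0.05837585) = -3.346592°

-3.3466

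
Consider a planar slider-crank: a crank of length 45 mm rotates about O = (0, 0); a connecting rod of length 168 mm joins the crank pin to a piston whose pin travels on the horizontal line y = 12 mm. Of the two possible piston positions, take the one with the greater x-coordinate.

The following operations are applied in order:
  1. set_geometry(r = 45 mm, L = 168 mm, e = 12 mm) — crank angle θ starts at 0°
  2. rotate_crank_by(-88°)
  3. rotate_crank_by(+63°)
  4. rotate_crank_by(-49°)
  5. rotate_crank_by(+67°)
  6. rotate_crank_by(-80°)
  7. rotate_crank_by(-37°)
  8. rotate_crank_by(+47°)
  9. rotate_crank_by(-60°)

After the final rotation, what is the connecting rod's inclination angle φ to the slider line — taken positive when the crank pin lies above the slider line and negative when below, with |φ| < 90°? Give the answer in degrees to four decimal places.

-14.7207

set_geometry: r = 45 mm, L = 168 mm, e = 12 mm; θ ← 0°
rotate_crank_by(-88°): θ ← 0° -88° = -88°
rotate_crank_by(+63°): θ ← -88° +63° = -25°
rotate_crank_by(-49°): θ ← -25° -49° = -74°
rotate_crank_by(+67°): θ ← -74° +67° = -7°
rotate_crank_by(-80°): θ ← -7° -80° = -87°
rotate_crank_by(-37°): θ ← -87° -37° = -124°
rotate_crank_by(+47°): θ ← -124° +47° = -77°
rotate_crank_by(-60°): θ ← -77° -60° = -137°
crank pin P = (r cos θ, r sin θ) = (-32.910917, -30.689926)
h = r sin θ − e = -30.689926 − 12 = -42.689926
sin φ = h / L = -42.689926 / 168 = -0.25410670
φ = arcsin(-0.25410670) = -14.720660°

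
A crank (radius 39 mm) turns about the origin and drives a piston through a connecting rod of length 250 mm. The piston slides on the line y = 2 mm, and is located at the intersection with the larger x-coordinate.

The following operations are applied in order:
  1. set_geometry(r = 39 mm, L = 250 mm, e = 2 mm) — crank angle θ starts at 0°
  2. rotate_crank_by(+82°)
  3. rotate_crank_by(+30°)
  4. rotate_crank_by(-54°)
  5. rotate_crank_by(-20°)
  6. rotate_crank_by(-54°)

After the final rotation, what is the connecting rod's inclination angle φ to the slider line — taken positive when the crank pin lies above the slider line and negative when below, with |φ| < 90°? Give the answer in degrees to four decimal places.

-2.9233

set_geometry: r = 39 mm, L = 250 mm, e = 2 mm; θ ← 0°
rotate_crank_by(+82°): θ ← 0° +82° = 82°
rotate_crank_by(+30°): θ ← 82° +30° = 112°
rotate_crank_by(-54°): θ ← 112° -54° = 58°
rotate_crank_by(-20°): θ ← 58° -20° = 38°
rotate_crank_by(-54°): θ ← 38° -54° = -16°
crank pin P = (r cos θ, r sin θ) = (37.489206, -10.749857)
h = r sin θ − e = -10.749857 − 2 = -12.749857
sin φ = h / L = -12.749857 / 250 = -0.05099943
φ = arcsin(-0.05099943) = -2.923320°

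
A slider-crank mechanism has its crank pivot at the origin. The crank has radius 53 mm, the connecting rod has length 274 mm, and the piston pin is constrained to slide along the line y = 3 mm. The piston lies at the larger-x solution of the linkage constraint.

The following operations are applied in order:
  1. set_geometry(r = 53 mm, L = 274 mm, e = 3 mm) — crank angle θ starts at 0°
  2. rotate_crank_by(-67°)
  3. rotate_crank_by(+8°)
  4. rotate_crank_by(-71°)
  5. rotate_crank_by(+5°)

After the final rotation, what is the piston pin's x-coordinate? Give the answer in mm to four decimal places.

set_geometry: r = 53 mm, L = 274 mm, e = 3 mm; θ ← 0°
rotate_crank_by(-67°): θ ← 0° -67° = -67°
rotate_crank_by(+8°): θ ← -67° +8° = -59°
rotate_crank_by(-71°): θ ← -59° -71° = -130°
rotate_crank_by(+5°): θ ← -130° +5° = -125°
crank pin P = (r cos θ, r sin θ) = (-30.399551, -43.415058)
h = r sin θ − e = -43.415058 − 3 = -46.415058
x = r cos θ + √(L² − h²) = -30.399551 + √(75076.0 − 2154.3576) = -30.399551 + 270.040075 = 239.640524

239.6405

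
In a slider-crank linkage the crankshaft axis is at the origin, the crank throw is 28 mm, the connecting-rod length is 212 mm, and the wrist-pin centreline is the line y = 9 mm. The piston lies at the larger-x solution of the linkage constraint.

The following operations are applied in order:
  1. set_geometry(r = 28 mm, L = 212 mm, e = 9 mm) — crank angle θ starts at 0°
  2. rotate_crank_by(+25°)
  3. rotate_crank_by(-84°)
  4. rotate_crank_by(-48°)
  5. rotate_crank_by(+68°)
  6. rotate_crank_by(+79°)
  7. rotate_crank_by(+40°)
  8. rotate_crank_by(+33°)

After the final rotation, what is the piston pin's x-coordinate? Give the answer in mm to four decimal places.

set_geometry: r = 28 mm, L = 212 mm, e = 9 mm; θ ← 0°
rotate_crank_by(+25°): θ ← 0° +25° = 25°
rotate_crank_by(-84°): θ ← 25° -84° = -59°
rotate_crank_by(-48°): θ ← -59° -48° = -107°
rotate_crank_by(+68°): θ ← -107° +68° = -39°
rotate_crank_by(+79°): θ ← -39° +79° = 40°
rotate_crank_by(+40°): θ ← 40° +40° = 80°
rotate_crank_by(+33°): θ ← 80° +33° = 113°
crank pin P = (r cos θ, r sin θ) = (-10.940472, 25.774136)
h = r sin θ − e = 25.774136 − 9 = 16.774136
x = r cos θ + √(L² − h²) = -10.940472 + √(44944.0 − 281.3716) = -10.940472 + 211.335346 = 200.394874

200.3949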